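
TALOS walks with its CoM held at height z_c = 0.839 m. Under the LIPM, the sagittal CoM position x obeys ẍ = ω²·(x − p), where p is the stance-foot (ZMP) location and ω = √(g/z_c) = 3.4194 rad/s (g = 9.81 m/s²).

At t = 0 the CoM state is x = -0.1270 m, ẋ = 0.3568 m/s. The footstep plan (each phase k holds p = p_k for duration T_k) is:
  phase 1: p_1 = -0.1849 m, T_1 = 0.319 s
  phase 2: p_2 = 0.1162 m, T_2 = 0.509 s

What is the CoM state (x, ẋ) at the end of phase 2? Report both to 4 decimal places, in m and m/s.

x = 0.6067, ẋ = 1.8671

phase 1: p=-0.1849, T=0.319, ωT=1.090789, cosh=1.656286, sinh=1.320335; start (x,ẋ)=(-0.127000, 0.356800) → end (x,ẋ)=(0.048770, 0.852367)
phase 2: p=0.1162, T=0.509, ωT=1.740475, cosh=2.937743, sinh=2.762305; start (x,ẋ)=(0.048770, 0.852367) → end (x,ẋ)=(0.606679, 1.867133)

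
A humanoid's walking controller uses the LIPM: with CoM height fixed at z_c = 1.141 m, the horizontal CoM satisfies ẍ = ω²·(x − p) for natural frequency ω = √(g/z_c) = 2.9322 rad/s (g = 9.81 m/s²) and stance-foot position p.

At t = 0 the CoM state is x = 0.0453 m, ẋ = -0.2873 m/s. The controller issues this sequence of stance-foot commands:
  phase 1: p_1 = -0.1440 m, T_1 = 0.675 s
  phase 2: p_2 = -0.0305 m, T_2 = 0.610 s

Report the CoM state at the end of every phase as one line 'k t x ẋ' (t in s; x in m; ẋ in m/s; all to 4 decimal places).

phase 1: p=-0.1440, T=0.675, ωT=1.979235, cosh=3.687690, sinh=3.549515; start (x,ẋ)=(0.045300, -0.287300) → end (x,ẋ)=(0.206295, 0.910740)
phase 2: p=-0.0305, T=0.610, ωT=1.788642, cosh=3.074256, sinh=2.907069; start (x,ẋ)=(0.206295, 0.910740) → end (x,ẋ)=(1.600401, 4.818309)

1 0.6750 0.2063 0.9107
2 1.2850 1.6004 4.8183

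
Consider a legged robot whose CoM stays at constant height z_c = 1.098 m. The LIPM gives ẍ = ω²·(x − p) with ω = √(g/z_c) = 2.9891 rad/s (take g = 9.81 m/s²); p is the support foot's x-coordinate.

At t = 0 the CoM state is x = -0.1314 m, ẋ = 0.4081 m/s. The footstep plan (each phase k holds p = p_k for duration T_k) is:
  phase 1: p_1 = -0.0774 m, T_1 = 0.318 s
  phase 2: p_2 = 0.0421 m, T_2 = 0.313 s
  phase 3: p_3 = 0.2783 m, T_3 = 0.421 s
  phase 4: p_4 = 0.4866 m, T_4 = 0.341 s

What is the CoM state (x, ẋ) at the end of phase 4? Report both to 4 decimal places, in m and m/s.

x = 0.1610, ẋ = -0.6529

phase 1: p=-0.0774, T=0.318, ωT=0.950534, cosh=1.486812, sinh=1.100278; start (x,ẋ)=(-0.131400, 0.408100) → end (x,ẋ)=(-0.007468, 0.429171)
phase 2: p=0.0421, T=0.313, ωT=0.935588, cosh=1.470534, sinh=1.078179; start (x,ẋ)=(-0.007468, 0.429171) → end (x,ẋ)=(0.124013, 0.471364)
phase 3: p=0.2783, T=0.421, ωT=1.258411, cosh=1.901965, sinh=1.617860; start (x,ẋ)=(0.124013, 0.471364) → end (x,ẋ)=(0.239978, 0.150393)
phase 4: p=0.4866, T=0.341, ωT=1.019283, cosh=1.566030, sinh=1.205177; start (x,ẋ)=(0.239978, 0.150393) → end (x,ẋ)=(0.161020, -0.652909)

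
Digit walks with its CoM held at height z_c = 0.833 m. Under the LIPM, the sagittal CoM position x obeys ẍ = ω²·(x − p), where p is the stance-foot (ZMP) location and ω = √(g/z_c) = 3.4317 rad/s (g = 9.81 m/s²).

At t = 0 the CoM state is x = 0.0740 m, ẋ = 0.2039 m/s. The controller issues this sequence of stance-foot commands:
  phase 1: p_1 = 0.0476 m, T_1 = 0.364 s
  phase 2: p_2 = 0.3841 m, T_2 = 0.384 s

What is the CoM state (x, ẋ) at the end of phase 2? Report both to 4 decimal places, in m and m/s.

x = 0.2683, ẋ = -0.0797

phase 1: p=0.0476, T=0.364, ωT=1.249139, cosh=1.887045, sinh=1.600293; start (x,ẋ)=(0.074000, 0.203900) → end (x,ẋ)=(0.192502, 0.529750)
phase 2: p=0.3841, T=0.384, ωT=1.317773, cosh=2.001412, sinh=1.733681; start (x,ẋ)=(0.192502, 0.529750) → end (x,ẋ)=(0.268261, -0.079659)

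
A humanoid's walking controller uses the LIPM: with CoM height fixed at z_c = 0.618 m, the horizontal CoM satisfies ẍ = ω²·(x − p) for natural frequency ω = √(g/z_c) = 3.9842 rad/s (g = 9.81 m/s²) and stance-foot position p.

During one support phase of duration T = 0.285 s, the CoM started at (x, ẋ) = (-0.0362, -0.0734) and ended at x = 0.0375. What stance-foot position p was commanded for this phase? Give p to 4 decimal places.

p = -0.1749

ωT = 3.9842·0.285 = 1.135497; cosh(ωT) = 1.716991, sinh(ωT) = 1.395729
x(T) = p + (x₀−p)·cosh(ωT) + (ẋ₀/ω)·sinh(ωT) ⇒ p·(1 − cosh) = x(T) − x₀·cosh − (ẋ₀/ω)·sinh
numerator   = 0.0375 − (-0.0362)·1.716991 − (-0.0734/3.9842)·1.395729 = 0.125368
denominator = 1 − 1.716991 = -0.716991
p = 0.125368 / -0.716991 = -0.1749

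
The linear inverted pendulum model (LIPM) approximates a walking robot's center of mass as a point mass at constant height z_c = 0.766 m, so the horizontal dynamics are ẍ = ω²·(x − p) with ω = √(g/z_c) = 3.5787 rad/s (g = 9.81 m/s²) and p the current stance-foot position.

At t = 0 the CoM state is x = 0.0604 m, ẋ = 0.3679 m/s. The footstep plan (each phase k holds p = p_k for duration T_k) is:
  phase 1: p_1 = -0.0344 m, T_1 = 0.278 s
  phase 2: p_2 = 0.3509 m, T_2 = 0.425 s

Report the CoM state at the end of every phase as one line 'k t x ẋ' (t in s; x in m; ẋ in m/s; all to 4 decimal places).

1 0.2780 0.2313 0.9615
2 0.7030 0.6497 1.3728

phase 1: p=-0.0344, T=0.278, ωT=0.994879, cosh=1.537082, sinh=1.167314; start (x,ẋ)=(0.060400, 0.367900) → end (x,ẋ)=(0.231318, 0.961516)
phase 2: p=0.3509, T=0.425, ωT=1.520947, cosh=2.397532, sinh=2.179027; start (x,ẋ)=(0.231318, 0.961516) → end (x,ẋ)=(0.649655, 1.372759)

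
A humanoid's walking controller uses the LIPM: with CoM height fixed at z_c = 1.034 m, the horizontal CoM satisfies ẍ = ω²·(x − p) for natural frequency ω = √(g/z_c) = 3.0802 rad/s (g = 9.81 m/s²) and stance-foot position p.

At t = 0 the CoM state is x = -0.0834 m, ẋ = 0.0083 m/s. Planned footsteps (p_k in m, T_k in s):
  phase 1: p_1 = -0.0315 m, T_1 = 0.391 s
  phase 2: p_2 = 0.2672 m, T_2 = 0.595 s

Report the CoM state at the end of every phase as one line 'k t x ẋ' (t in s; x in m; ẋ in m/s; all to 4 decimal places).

1 0.3910 -0.1217 -0.2275
2 0.9860 -1.2044 -4.3775

phase 1: p=-0.0315, T=0.391, ωT=1.204358, cosh=1.817251, sinh=1.517367; start (x,ẋ)=(-0.083400, 0.008300) → end (x,ẋ)=(-0.121727, -0.227487)
phase 2: p=0.2672, T=0.595, ωT=1.832719, cosh=3.205419, sinh=3.045441; start (x,ẋ)=(-0.121727, -0.227487) → end (x,ẋ)=(-1.204392, -4.377542)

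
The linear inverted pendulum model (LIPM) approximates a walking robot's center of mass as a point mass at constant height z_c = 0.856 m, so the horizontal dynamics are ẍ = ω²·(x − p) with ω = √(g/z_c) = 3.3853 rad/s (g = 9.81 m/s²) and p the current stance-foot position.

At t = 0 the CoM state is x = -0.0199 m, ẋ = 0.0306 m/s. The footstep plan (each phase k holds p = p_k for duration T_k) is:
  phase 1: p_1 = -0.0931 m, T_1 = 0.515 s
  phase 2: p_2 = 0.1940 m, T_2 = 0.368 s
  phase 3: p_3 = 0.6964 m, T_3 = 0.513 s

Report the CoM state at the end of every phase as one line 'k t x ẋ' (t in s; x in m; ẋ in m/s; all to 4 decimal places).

1 0.5150 0.1476 0.7768
2 0.8830 0.4724 1.2113
3 1.3960 1.0252 1.4598

phase 1: p=-0.0931, T=0.515, ωT=1.743429, cosh=2.945918, sinh=2.770998; start (x,ẋ)=(-0.019900, 0.030600) → end (x,ẋ)=(0.147588, 0.776809)
phase 2: p=0.1940, T=0.368, ωT=1.245790, cosh=1.881697, sinh=1.593984; start (x,ẋ)=(0.147588, 0.776809) → end (x,ẋ)=(0.472432, 1.211278)
phase 3: p=0.6964, T=0.513, ωT=1.736659, cosh=2.927224, sinh=2.751116; start (x,ẋ)=(0.472432, 1.211278) → end (x,ẋ)=(1.025159, 1.459787)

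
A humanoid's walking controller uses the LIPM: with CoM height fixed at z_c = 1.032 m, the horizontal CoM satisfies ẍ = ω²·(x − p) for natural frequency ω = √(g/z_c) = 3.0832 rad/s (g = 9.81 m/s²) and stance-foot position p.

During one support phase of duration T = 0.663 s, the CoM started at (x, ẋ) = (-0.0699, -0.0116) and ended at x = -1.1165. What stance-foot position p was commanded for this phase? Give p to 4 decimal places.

p = 0.2829

ωT = 3.0832·0.663 = 2.044162; cosh(ωT) = 3.926085, sinh(ωT) = 3.796596
x(T) = p + (x₀−p)·cosh(ωT) + (ẋ₀/ω)·sinh(ωT) ⇒ p·(1 − cosh) = x(T) − x₀·cosh − (ẋ₀/ω)·sinh
numerator   = -1.1165 − (-0.0699)·3.926085 − (-0.0116/3.0832)·3.796596 = -0.827783
denominator = 1 − 3.926085 = -2.926085
p = -0.827783 / -2.926085 = 0.2829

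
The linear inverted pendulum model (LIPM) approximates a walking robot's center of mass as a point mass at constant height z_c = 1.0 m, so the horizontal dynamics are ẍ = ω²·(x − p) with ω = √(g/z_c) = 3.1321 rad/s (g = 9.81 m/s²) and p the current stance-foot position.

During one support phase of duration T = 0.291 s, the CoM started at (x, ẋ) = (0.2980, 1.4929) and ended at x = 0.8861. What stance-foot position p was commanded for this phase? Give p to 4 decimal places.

p = 0.0935

ωT = 3.1321·0.291 = 0.911441; cosh(ωT) = 1.444925, sinh(ωT) = 1.042980
x(T) = p + (x₀−p)·cosh(ωT) + (ẋ₀/ω)·sinh(ωT) ⇒ p·(1 − cosh) = x(T) − x₀·cosh − (ẋ₀/ω)·sinh
numerator   = 0.8861 − (0.2980)·1.444925 − (1.4929/3.1321)·1.042980 = -0.041619
denominator = 1 − 1.444925 = -0.444925
p = -0.041619 / -0.444925 = 0.0935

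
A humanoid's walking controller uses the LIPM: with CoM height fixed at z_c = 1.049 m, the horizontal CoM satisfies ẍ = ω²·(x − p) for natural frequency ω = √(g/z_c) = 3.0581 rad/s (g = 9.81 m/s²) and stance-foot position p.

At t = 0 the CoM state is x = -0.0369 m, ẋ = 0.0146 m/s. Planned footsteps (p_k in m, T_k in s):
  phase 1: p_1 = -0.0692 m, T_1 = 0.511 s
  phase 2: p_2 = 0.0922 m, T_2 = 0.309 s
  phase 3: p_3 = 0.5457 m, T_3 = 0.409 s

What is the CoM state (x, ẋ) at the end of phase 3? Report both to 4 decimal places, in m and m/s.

phase 1: p=-0.0692, T=0.511, ωT=1.562689, cosh=2.490604, sinh=2.281032; start (x,ẋ)=(-0.036900, 0.014600) → end (x,ẋ)=(0.022137, 0.261675)
phase 2: p=0.0922, T=0.309, ωT=0.944953, cosh=1.480695, sinh=1.091997; start (x,ẋ)=(0.022137, 0.261675) → end (x,ẋ)=(0.081897, 0.153489)
phase 3: p=0.5457, T=0.409, ωT=1.250763, cosh=1.889647, sinh=1.603360; start (x,ẋ)=(0.081897, 0.153489) → end (x,ẋ)=(-0.250248, -1.984093)

x = -0.2502, ẋ = -1.9841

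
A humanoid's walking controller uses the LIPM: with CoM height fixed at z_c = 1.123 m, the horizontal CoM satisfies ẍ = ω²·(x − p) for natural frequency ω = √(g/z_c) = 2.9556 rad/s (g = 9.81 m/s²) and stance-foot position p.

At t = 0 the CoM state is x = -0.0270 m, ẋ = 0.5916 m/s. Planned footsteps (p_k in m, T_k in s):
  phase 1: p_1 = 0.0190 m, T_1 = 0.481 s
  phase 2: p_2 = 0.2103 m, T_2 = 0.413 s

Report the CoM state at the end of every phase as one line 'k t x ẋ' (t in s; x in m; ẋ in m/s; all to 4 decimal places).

1 0.4810 0.3087 1.0319
2 0.8940 0.9318 2.3510

phase 1: p=0.0190, T=0.481, ωT=1.421644, cosh=2.192621, sinh=1.951304; start (x,ẋ)=(-0.027000, 0.591600) → end (x,ẋ)=(0.308717, 1.031860)
phase 2: p=0.2103, T=0.413, ωT=1.220663, cosh=1.842234, sinh=1.547199; start (x,ẋ)=(0.308717, 1.031860) → end (x,ẋ)=(0.931766, 2.350980)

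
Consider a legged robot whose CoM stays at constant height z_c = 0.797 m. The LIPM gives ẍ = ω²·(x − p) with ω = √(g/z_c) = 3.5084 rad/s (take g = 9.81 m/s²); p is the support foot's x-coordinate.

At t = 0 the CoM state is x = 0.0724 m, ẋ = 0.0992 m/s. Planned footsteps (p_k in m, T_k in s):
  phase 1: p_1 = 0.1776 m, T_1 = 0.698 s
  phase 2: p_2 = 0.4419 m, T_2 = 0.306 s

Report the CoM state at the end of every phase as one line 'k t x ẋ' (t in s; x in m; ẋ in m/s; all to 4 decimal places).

phase 1: p=0.1776, T=0.698, ωT=2.448863, cosh=5.830786, sinh=5.744394; start (x,ẋ)=(0.072400, 0.099200) → end (x,ẋ)=(-0.273376, -1.541748)
phase 2: p=0.4419, T=0.306, ωT=1.073570, cosh=1.633797, sinh=1.292011; start (x,ẋ)=(-0.273376, -1.541748) → end (x,ẋ)=(-1.294483, -5.761170)

1 0.6980 -0.2734 -1.5417
2 1.0040 -1.2945 -5.7612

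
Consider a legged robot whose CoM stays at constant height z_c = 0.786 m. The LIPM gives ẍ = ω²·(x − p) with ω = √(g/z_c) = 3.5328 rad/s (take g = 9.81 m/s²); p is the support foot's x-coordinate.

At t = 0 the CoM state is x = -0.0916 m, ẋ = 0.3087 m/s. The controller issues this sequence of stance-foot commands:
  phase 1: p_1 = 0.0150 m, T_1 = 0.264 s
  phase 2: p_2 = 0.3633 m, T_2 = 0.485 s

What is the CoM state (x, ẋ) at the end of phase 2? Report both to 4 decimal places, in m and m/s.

x = -0.7766, ẋ = -3.7567

phase 1: p=0.0150, T=0.264, ωT=0.932659, cosh=1.467382, sinh=1.073876; start (x,ẋ)=(-0.091600, 0.308700) → end (x,ẋ)=(-0.047586, 0.048563)
phase 2: p=0.3633, T=0.485, ωT=1.713408, cosh=2.864043, sinh=2.683793; start (x,ẋ)=(-0.047586, 0.048563) → end (x,ẋ)=(-0.776604, -3.756653)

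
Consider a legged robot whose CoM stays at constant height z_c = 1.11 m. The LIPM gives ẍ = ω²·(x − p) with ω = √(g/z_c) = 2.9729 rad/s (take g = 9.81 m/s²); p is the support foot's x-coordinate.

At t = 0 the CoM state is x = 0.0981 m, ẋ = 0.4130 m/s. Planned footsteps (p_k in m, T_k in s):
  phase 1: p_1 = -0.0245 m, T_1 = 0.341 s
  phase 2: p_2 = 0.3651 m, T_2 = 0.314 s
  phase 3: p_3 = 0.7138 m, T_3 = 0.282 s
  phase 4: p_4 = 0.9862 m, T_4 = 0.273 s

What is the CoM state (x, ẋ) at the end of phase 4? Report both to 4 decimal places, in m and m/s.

x = 1.8554, ẋ = 3.2317

phase 1: p=-0.0245, T=0.341, ωT=1.013759, cosh=1.559397, sinh=1.196544; start (x,ẋ)=(0.098100, 0.413000) → end (x,ẋ)=(0.332908, 1.080144)
phase 2: p=0.3651, T=0.314, ωT=0.933491, cosh=1.468275, sinh=1.075096; start (x,ẋ)=(0.332908, 1.080144) → end (x,ẋ)=(0.708448, 1.483058)
phase 3: p=0.7138, T=0.282, ωT=0.838358, cosh=1.372493, sinh=0.940073; start (x,ẋ)=(0.708448, 1.483058) → end (x,ẋ)=(1.175418, 2.020530)
phase 4: p=0.9862, T=0.273, ωT=0.811602, cosh=1.347829, sinh=0.903683; start (x,ẋ)=(1.175418, 2.020530) → end (x,ẋ)=(1.855421, 3.231674)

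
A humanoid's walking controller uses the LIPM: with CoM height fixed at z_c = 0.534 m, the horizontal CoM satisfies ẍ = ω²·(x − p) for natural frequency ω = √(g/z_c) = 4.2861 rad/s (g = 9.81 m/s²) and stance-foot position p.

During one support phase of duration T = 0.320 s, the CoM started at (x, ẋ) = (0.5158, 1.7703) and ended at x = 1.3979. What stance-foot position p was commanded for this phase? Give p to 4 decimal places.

p = 0.4060

ωT = 4.2861·0.320 = 1.371552; cosh(ωT) = 2.097588, sinh(ωT) = 1.843875
x(T) = p + (x₀−p)·cosh(ωT) + (ẋ₀/ω)·sinh(ωT) ⇒ p·(1 − cosh) = x(T) − x₀·cosh − (ẋ₀/ω)·sinh
numerator   = 1.3979 − (0.5158)·2.097588 − (1.7703/4.2861)·1.843875 = -0.445617
denominator = 1 − 2.097588 = -1.097588
p = -0.445617 / -1.097588 = 0.4060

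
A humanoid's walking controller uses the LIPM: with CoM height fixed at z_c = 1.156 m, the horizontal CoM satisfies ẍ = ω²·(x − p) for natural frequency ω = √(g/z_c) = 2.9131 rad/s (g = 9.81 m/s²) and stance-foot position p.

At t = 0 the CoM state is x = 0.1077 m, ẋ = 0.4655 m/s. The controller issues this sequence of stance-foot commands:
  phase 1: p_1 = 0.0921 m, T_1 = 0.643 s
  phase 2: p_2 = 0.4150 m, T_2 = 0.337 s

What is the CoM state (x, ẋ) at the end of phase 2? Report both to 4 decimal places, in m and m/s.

phase 1: p=0.0921, T=0.643, ωT=1.873123, cosh=3.331118, sinh=3.177475; start (x,ẋ)=(0.107700, 0.465500) → end (x,ẋ)=(0.651811, 1.695034)
phase 2: p=0.4150, T=0.337, ωT=0.981715, cosh=1.521849, sinh=1.147180; start (x,ẋ)=(0.651811, 1.695034) → end (x,ẋ)=(1.442896, 3.370973)

x = 1.4429, ẋ = 3.3710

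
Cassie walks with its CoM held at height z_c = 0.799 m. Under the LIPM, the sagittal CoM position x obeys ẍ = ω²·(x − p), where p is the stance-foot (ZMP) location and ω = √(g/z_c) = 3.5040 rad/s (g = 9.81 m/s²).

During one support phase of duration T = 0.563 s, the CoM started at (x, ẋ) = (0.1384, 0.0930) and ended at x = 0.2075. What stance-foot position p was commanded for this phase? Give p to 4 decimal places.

p = 0.1476

ωT = 3.5040·0.563 = 1.972752; cosh(ωT) = 3.664755, sinh(ωT) = 3.525682
x(T) = p + (x₀−p)·cosh(ωT) + (ẋ₀/ω)·sinh(ωT) ⇒ p·(1 − cosh) = x(T) − x₀·cosh − (ẋ₀/ω)·sinh
numerator   = 0.2075 − (0.1384)·3.664755 − (0.0930/3.5040)·3.525682 = -0.393278
denominator = 1 − 3.664755 = -2.664755
p = -0.393278 / -2.664755 = 0.1476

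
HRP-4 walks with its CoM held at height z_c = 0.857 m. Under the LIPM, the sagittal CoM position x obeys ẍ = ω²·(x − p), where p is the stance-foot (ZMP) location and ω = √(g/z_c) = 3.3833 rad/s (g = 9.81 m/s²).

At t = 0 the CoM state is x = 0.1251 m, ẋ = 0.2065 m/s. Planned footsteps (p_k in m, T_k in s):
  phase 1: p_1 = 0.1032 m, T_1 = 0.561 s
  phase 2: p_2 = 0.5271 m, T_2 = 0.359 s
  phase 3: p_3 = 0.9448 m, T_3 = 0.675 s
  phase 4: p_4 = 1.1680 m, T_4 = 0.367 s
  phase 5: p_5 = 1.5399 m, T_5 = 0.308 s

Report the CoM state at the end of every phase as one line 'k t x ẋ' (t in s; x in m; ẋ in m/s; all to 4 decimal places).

1 0.5610 0.3770 0.9461
2 0.9200 0.6815 0.9539
3 1.5950 1.0083 0.4027
4 1.9620 1.0573 -0.1021
5 2.2700 0.7332 -2.1895

phase 1: p=0.1032, T=0.561, ωT=1.898031, cosh=3.411304, sinh=3.261441; start (x,ẋ)=(0.125100, 0.206500) → end (x,ẋ)=(0.376970, 0.946088)
phase 2: p=0.5271, T=0.359, ωT=1.214605, cosh=1.832895, sinh=1.536067; start (x,ẋ)=(0.376970, 0.946088) → end (x,ẋ)=(0.681465, 0.953858)
phase 3: p=0.9448, T=0.675, ωT=2.283728, cosh=4.957547, sinh=4.855644; start (x,ẋ)=(0.681465, 0.953858) → end (x,ẋ)=(1.008262, 0.402703)
phase 4: p=1.1680, T=0.367, ωT=1.241671, cosh=1.875147, sinh=1.586246; start (x,ẋ)=(1.008262, 0.402703) → end (x,ẋ)=(1.057274, -0.102145)
phase 5: p=1.5399, T=0.308, ωT=1.042056, cosh=1.593885, sinh=1.241156; start (x,ẋ)=(1.057274, -0.102145) → end (x,ẋ)=(0.733177, -2.189455)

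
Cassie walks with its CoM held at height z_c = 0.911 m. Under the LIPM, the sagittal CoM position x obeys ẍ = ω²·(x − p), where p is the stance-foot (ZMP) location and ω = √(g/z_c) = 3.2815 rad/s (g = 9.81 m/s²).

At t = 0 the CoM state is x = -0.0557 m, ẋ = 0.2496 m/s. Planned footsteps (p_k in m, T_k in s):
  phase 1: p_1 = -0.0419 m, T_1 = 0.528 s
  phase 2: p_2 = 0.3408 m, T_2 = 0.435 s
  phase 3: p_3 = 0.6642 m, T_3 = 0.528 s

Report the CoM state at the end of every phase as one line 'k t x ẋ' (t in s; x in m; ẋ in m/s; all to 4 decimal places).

phase 1: p=-0.0419, T=0.528, ωT=1.732632, cosh=2.916169, sinh=2.739351; start (x,ẋ)=(-0.055700, 0.249600) → end (x,ẋ)=(0.126219, 0.603825)
phase 2: p=0.3408, T=0.435, ωT=1.427453, cosh=2.203993, sinh=1.964074; start (x,ẋ)=(0.126219, 0.603825) → end (x,ẋ)=(0.229273, -0.052168)
phase 3: p=0.6642, T=0.528, ωT=1.732632, cosh=2.916169, sinh=2.739351; start (x,ẋ)=(0.229273, -0.052168) → end (x,ẋ)=(-0.647670, -4.061768)

1 0.5280 0.1262 0.6038
2 0.9630 0.2293 -0.0522
3 1.4910 -0.6477 -4.0618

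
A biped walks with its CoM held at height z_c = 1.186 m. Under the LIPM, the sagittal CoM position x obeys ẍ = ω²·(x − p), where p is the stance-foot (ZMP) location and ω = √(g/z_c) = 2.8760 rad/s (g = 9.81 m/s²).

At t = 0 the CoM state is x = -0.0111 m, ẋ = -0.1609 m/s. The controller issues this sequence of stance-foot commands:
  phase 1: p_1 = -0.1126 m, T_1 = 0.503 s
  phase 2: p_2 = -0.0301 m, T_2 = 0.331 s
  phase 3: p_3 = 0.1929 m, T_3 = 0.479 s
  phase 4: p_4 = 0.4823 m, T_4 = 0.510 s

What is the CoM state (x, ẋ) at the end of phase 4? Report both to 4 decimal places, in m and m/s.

phase 1: p=-0.1126, T=0.503, ωT=1.446628, cosh=2.242063, sinh=2.006700; start (x,ẋ)=(-0.011100, -0.160900) → end (x,ẋ)=(0.002703, 0.225036)
phase 2: p=-0.0301, T=0.331, ωT=0.951956, cosh=1.488379, sinh=1.102393; start (x,ẋ)=(0.002703, 0.225036) → end (x,ẋ)=(0.104981, 0.438940)
phase 3: p=0.1929, T=0.479, ωT=1.377604, cosh=2.108786, sinh=1.856604; start (x,ẋ)=(0.104981, 0.438940) → end (x,ẋ)=(0.290857, 0.456181)
phase 4: p=0.4823, T=0.510, ωT=1.466760, cosh=2.282919, sinh=2.052247; start (x,ẋ)=(0.290857, 0.456181) → end (x,ẋ)=(0.370771, -0.088524)

x = 0.3708, ẋ = -0.0885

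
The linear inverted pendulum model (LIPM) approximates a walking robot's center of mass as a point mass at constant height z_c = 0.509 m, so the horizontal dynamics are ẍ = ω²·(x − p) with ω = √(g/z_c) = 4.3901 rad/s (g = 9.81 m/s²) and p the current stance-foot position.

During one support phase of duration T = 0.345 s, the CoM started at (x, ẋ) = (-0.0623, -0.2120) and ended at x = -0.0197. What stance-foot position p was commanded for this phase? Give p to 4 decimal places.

p = -0.1686

ωT = 4.3901·0.345 = 1.514585; cosh(ωT) = 2.383715, sinh(ωT) = 2.163816
x(T) = p + (x₀−p)·cosh(ωT) + (ẋ₀/ω)·sinh(ωT) ⇒ p·(1 − cosh) = x(T) − x₀·cosh − (ẋ₀/ω)·sinh
numerator   = -0.0197 − (-0.0623)·2.383715 − (-0.2120/4.3901)·2.163816 = 0.233297
denominator = 1 − 2.383715 = -1.383715
p = 0.233297 / -1.383715 = -0.1686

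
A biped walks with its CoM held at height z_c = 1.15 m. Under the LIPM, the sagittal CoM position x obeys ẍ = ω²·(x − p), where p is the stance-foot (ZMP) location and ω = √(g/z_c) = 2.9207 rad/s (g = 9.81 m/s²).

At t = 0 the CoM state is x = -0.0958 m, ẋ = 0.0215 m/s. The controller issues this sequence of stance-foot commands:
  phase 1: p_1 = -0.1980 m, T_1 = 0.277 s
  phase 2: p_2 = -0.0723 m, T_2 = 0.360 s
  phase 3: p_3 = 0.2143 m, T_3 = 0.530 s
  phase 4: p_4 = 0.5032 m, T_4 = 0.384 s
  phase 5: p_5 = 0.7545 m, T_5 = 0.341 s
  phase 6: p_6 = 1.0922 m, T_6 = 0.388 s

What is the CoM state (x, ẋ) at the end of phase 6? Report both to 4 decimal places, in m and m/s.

x = -0.7856, ẋ = -5.0392

phase 1: p=-0.1980, T=0.277, ωT=0.809034, cosh=1.345513, sinh=0.900225; start (x,ẋ)=(-0.095800, 0.021500) → end (x,ẋ)=(-0.053862, 0.297642)
phase 2: p=-0.0723, T=0.360, ωT=1.051452, cosh=1.605617, sinh=1.256187; start (x,ẋ)=(-0.053862, 0.297642) → end (x,ẋ)=(0.085320, 0.545547)
phase 3: p=0.2143, T=0.530, ωT=1.547971, cosh=2.457300, sinh=2.244621; start (x,ẋ)=(0.085320, 0.545547) → end (x,ẋ)=(0.316621, 0.494995)
phase 4: p=0.5032, T=0.384, ωT=1.121549, cosh=1.697690, sinh=1.371915; start (x,ẋ)=(0.316621, 0.494995) → end (x,ẋ)=(0.418956, 0.092734)
phase 5: p=0.7545, T=0.341, ωT=0.995959, cosh=1.538344, sinh=1.168975; start (x,ẋ)=(0.418956, 0.092734) → end (x,ẋ)=(0.275434, -1.002964)
phase 6: p=1.0922, T=0.388, ωT=1.133232, cosh=1.713834, sinh=1.391843; start (x,ẋ)=(0.275434, -1.002964) → end (x,ẋ)=(-0.785557, -5.039192)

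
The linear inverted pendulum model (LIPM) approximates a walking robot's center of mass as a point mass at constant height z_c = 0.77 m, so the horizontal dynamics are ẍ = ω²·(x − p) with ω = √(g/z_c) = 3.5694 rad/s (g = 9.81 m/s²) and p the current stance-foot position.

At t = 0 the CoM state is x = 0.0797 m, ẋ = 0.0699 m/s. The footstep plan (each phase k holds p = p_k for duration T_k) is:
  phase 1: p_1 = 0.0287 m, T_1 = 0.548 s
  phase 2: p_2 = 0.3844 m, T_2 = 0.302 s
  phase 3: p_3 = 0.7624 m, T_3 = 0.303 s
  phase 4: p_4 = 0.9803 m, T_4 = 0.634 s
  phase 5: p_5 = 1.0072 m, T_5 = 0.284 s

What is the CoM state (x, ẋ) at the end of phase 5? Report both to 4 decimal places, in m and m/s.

phase 1: p=0.0287, T=0.548, ωT=1.956031, cosh=3.606313, sinh=3.464894; start (x,ẋ)=(0.079700, 0.069900) → end (x,ẋ)=(0.280475, 0.882829)
phase 2: p=0.3844, T=0.302, ωT=1.077959, cosh=1.639482, sinh=1.299193; start (x,ẋ)=(0.280475, 0.882829) → end (x,ẋ)=(0.535350, 0.965448)
phase 3: p=0.7624, T=0.303, ωT=1.081528, cosh=1.644130, sinh=1.305053; start (x,ẋ)=(0.535350, 0.965448) → end (x,ẋ)=(0.742090, 0.529665)
phase 4: p=0.9803, T=0.634, ωT=2.263000, cosh=4.857958, sinh=4.753920; start (x,ẋ)=(0.742090, 0.529665) → end (x,ẋ)=(0.528523, -1.469009)
phase 5: p=1.0072, T=0.284, ωT=1.013710, cosh=1.559338, sinh=1.196467; start (x,ẋ)=(0.528523, -1.469009) → end (x,ẋ)=(-0.231633, -4.334955)

x = -0.2316, ẋ = -4.3350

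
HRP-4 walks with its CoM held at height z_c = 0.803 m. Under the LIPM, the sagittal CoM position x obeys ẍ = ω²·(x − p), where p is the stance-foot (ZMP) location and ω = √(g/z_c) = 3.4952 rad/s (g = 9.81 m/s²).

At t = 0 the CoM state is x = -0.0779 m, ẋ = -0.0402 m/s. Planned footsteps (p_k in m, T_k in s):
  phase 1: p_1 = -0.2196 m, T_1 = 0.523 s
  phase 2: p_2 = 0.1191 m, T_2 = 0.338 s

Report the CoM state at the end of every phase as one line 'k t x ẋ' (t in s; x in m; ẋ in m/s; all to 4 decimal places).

1 0.5230 0.1977 1.3725
2 0.8610 0.8389 2.8526

phase 1: p=-0.2196, T=0.523, ωT=1.827990, cosh=3.191052, sinh=3.030315; start (x,ẋ)=(-0.077900, -0.040200) → end (x,ẋ)=(0.197719, 1.372543)
phase 2: p=0.1191, T=0.338, ωT=1.181378, cosh=1.782858, sinh=1.476002; start (x,ẋ)=(0.197719, 1.372543) → end (x,ẋ)=(0.838883, 2.852639)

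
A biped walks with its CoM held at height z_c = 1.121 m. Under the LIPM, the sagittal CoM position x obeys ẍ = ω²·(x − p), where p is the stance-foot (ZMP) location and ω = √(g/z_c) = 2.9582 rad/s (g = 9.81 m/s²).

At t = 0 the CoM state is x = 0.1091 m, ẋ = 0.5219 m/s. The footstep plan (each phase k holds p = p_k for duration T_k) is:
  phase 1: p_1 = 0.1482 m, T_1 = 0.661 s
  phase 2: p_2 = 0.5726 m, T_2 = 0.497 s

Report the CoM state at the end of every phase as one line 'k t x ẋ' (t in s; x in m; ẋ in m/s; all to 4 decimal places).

phase 1: p=0.1482, T=0.661, ωT=1.955370, cosh=3.604023, sinh=3.462511; start (x,ẋ)=(0.109100, 0.521900) → end (x,ẋ)=(0.618156, 1.480446)
phase 2: p=0.5726, T=0.497, ωT=1.470225, cosh=2.290045, sinh=2.060171; start (x,ẋ)=(0.618156, 1.480446) → end (x,ẋ)=(1.707948, 3.667923)

1 0.6610 0.6182 1.4804
2 1.1580 1.7079 3.6679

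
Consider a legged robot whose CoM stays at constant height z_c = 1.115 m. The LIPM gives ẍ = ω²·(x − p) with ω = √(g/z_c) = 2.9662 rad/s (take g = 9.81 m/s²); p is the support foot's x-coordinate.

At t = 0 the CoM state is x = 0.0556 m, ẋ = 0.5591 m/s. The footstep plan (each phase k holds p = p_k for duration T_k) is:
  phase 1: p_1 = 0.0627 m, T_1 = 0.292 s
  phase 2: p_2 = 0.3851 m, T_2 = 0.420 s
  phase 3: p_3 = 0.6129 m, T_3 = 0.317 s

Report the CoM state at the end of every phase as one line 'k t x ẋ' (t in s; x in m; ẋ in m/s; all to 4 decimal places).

phase 1: p=0.0627, T=0.292, ωT=0.866130, cosh=1.399134, sinh=0.978558; start (x,ẋ)=(0.055600, 0.559100) → end (x,ẋ)=(0.237215, 0.761647)
phase 2: p=0.3851, T=0.420, ωT=1.245804, cosh=1.881719, sinh=1.594009; start (x,ẋ)=(0.237215, 0.761647) → end (x,ẋ)=(0.516124, 0.733983)
phase 3: p=0.6129, T=0.317, ωT=0.940285, cosh=1.475614, sinh=1.085098; start (x,ẋ)=(0.516124, 0.733983) → end (x,ẋ)=(0.738603, 0.771592)

1 0.2920 0.2372 0.7616
2 0.7120 0.5161 0.7340
3 1.0290 0.7386 0.7716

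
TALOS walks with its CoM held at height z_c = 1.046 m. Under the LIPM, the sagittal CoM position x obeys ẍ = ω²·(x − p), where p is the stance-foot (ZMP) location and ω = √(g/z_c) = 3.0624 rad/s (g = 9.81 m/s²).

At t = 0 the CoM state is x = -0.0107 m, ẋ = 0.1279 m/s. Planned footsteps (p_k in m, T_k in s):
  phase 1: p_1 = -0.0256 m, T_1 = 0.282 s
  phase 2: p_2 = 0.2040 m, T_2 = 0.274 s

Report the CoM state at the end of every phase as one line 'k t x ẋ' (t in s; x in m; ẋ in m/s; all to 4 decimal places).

phase 1: p=-0.0256, T=0.282, ωT=0.863597, cosh=1.396659, sinh=0.975017; start (x,ẋ)=(-0.010700, 0.127900) → end (x,ẋ)=(0.035931, 0.223122)
phase 2: p=0.2040, T=0.274, ωT=0.839098, cosh=1.373189, sinh=0.941089; start (x,ẋ)=(0.035931, 0.223122) → end (x,ẋ)=(0.041777, -0.177983)

1 0.2820 0.0359 0.2231
2 0.5560 0.0418 -0.1780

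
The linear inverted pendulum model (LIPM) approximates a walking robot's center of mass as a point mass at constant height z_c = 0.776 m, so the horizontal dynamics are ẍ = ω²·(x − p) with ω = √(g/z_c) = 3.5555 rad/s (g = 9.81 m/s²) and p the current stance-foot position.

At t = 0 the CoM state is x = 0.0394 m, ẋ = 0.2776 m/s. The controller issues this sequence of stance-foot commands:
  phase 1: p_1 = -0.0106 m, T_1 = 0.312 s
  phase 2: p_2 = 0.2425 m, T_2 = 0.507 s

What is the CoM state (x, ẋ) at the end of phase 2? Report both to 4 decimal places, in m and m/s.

phase 1: p=-0.0106, T=0.312, ωT=1.109316, cosh=1.681034, sinh=1.351250; start (x,ẋ)=(0.039400, 0.277600) → end (x,ẋ)=(0.178952, 0.706873)
phase 2: p=0.2425, T=0.507, ωT=1.802639, cosh=3.115247, sinh=2.950384; start (x,ẋ)=(0.178952, 0.706873) → end (x,ẋ)=(0.631102, 1.535463)

x = 0.6311, ẋ = 1.5355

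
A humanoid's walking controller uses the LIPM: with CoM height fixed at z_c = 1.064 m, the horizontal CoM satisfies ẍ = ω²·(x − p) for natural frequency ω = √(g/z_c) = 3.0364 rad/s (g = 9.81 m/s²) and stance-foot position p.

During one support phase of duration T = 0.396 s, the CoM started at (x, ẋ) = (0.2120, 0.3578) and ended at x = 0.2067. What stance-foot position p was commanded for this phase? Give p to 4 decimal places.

p = 0.4376

ωT = 3.0364·0.396 = 1.202414; cosh(ωT) = 1.814305, sinh(ωT) = 1.513837
x(T) = p + (x₀−p)·cosh(ωT) + (ẋ₀/ω)·sinh(ωT) ⇒ p·(1 − cosh) = x(T) − x₀·cosh − (ẋ₀/ω)·sinh
numerator   = 0.2067 − (0.2120)·1.814305 − (0.3578/3.0364)·1.513837 = -0.356319
denominator = 1 − 1.814305 = -0.814305
p = -0.356319 / -0.814305 = 0.4376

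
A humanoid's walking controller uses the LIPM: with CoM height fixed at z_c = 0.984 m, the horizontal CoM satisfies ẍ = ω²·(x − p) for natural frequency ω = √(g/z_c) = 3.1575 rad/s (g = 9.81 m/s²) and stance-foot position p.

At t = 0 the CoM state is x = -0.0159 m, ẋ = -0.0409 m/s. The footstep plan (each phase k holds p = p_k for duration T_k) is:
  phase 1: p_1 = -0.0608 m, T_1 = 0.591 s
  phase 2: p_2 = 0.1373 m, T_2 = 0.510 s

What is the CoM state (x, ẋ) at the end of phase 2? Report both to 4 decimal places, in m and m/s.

x = 0.1393, ẋ = 0.1258

phase 1: p=-0.0608, T=0.591, ωT=1.866083, cosh=3.308828, sinh=3.154100; start (x,ẋ)=(-0.015900, -0.040900) → end (x,ẋ)=(0.046910, 0.311831)
phase 2: p=0.1373, T=0.510, ωT=1.610325, cosh=2.602130, sinh=2.402307; start (x,ẋ)=(0.046910, 0.311831) → end (x,ẋ)=(0.139344, 0.125795)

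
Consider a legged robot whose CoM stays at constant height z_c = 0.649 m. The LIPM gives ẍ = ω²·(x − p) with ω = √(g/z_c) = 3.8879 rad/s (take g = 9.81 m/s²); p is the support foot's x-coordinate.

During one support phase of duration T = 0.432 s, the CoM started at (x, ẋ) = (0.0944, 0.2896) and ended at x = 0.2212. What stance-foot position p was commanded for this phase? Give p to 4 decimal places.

ωT = 3.8879·0.432 = 1.679573; cosh(ωT) = 2.774859, sinh(ωT) = 2.588405
x(T) = p + (x₀−p)·cosh(ωT) + (ẋ₀/ω)·sinh(ωT) ⇒ p·(1 − cosh) = x(T) − x₀·cosh − (ẋ₀/ω)·sinh
numerator   = 0.2212 − (0.0944)·2.774859 − (0.2896/3.8879)·2.588405 = -0.233551
denominator = 1 − 2.774859 = -1.774859
p = -0.233551 / -1.774859 = 0.1316

p = 0.1316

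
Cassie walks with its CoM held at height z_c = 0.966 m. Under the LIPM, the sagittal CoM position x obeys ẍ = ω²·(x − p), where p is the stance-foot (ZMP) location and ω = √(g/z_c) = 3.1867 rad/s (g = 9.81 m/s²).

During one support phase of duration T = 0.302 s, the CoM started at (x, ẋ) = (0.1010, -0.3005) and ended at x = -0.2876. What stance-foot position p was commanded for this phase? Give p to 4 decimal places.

ωT = 3.1867·0.302 = 0.962383; cosh(ωT) = 1.499955, sinh(ωT) = 1.117974
x(T) = p + (x₀−p)·cosh(ωT) + (ẋ₀/ω)·sinh(ωT) ⇒ p·(1 − cosh) = x(T) − x₀·cosh − (ẋ₀/ω)·sinh
numerator   = -0.2876 − (0.1010)·1.499955 − (-0.3005/3.1867)·1.117974 = -0.333673
denominator = 1 − 1.499955 = -0.499955
p = -0.333673 / -0.499955 = 0.6674

p = 0.6674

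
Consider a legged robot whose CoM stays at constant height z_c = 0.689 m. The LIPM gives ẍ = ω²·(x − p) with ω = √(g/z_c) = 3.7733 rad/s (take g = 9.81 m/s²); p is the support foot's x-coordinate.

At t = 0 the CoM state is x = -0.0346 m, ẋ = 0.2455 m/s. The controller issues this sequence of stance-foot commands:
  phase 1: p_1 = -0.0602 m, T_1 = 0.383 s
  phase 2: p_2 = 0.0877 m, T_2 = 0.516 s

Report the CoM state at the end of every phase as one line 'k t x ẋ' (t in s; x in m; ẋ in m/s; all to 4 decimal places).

1 0.3830 0.1275 0.7432
2 0.8990 0.9060 3.1724

phase 1: p=-0.0602, T=0.383, ωT=1.445174, cosh=2.239147, sinh=2.003442; start (x,ẋ)=(-0.034600, 0.245500) → end (x,ẋ)=(0.127471, 0.743236)
phase 2: p=0.0877, T=0.516, ωT=1.947023, cosh=3.575246, sinh=3.432547; start (x,ẋ)=(0.127471, 0.743236) → end (x,ẋ)=(0.906008, 3.172367)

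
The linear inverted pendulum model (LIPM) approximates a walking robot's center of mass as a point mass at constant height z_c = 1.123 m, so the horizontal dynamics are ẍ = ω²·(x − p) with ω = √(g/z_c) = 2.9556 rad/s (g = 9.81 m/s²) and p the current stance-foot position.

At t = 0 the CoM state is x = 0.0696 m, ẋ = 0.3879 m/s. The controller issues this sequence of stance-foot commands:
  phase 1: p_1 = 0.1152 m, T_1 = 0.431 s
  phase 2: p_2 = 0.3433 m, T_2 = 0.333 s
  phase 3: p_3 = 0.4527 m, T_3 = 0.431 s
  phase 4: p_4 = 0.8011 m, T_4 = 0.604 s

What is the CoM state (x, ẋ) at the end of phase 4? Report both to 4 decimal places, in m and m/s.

x = 0.7876, ẋ = 0.1625

phase 1: p=0.1152, T=0.431, ωT=1.273864, cosh=1.927193, sinh=1.647444; start (x,ẋ)=(0.069600, 0.387900) → end (x,ẋ)=(0.243535, 0.525523)
phase 2: p=0.3433, T=0.333, ωT=0.984215, cosh=1.524721, sinh=1.150989; start (x,ẋ)=(0.243535, 0.525523) → end (x,ẋ)=(0.395838, 0.461888)
phase 3: p=0.4527, T=0.431, ωT=1.273864, cosh=1.927193, sinh=1.647444; start (x,ẋ)=(0.395838, 0.461888) → end (x,ẋ)=(0.600571, 0.613276)
phase 4: p=0.8011, T=0.604, ωT=1.785182, cosh=3.064217, sinh=2.896450; start (x,ẋ)=(0.600571, 0.613276) → end (x,ẋ)=(0.787639, 0.162534)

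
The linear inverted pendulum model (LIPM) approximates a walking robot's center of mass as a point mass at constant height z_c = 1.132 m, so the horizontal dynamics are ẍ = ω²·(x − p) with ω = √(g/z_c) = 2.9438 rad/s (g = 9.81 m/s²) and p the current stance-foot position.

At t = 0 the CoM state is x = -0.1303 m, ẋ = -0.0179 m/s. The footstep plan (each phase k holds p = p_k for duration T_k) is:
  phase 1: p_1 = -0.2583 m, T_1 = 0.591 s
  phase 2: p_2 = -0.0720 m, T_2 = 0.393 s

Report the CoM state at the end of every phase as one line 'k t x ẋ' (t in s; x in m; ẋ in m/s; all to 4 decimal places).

1 0.5910 0.1007 0.9875
2 0.9840 0.7104 2.4540

phase 1: p=-0.2583, T=0.591, ωT=1.739786, cosh=2.935841, sinh=2.760283; start (x,ẋ)=(-0.130300, -0.017900) → end (x,ẋ)=(0.100703, 0.987541)
phase 2: p=-0.0720, T=0.393, ωT=1.156913, cosh=1.747279, sinh=1.432824; start (x,ẋ)=(0.100703, 0.987541) → end (x,ẋ)=(0.710423, 2.453963)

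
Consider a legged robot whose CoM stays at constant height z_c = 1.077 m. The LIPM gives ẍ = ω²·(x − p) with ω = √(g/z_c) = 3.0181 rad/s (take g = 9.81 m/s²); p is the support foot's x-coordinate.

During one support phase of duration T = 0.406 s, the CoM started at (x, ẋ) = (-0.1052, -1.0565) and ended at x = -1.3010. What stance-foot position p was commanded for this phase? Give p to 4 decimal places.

ωT = 3.0181·0.406 = 1.225349; cosh(ωT) = 1.849504, sinh(ωT) = 1.555849
x(T) = p + (x₀−p)·cosh(ωT) + (ẋ₀/ω)·sinh(ωT) ⇒ p·(1 − cosh) = x(T) − x₀·cosh − (ẋ₀/ω)·sinh
numerator   = -1.3010 − (-0.1052)·1.849504 − (-1.0565/3.0181)·1.555849 = -0.561800
denominator = 1 − 1.849504 = -0.849504
p = -0.561800 / -0.849504 = 0.6613

p = 0.6613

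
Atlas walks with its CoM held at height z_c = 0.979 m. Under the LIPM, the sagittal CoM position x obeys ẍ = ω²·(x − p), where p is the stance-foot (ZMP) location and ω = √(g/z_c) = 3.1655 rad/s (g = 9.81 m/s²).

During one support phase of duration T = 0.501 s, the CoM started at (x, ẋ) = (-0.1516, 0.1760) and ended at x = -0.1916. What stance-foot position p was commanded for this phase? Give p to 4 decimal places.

ωT = 3.1655·0.501 = 1.585916; cosh(ωT) = 2.544260, sinh(ωT) = 2.339500
x(T) = p + (x₀−p)·cosh(ωT) + (ẋ₀/ω)·sinh(ωT) ⇒ p·(1 − cosh) = x(T) − x₀·cosh − (ẋ₀/ω)·sinh
numerator   = -0.1916 − (-0.1516)·2.544260 − (0.1760/3.1655)·2.339500 = 0.064035
denominator = 1 − 2.544260 = -1.544260
p = 0.064035 / -1.544260 = -0.0415

p = -0.0415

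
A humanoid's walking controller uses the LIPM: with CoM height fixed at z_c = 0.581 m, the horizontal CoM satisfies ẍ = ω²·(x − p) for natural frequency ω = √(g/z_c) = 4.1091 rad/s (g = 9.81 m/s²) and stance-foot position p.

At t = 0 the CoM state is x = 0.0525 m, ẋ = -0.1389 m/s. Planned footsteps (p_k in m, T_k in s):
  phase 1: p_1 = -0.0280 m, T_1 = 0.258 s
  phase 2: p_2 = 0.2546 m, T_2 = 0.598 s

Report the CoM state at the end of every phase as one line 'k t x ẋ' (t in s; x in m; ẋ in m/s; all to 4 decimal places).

phase 1: p=-0.0280, T=0.258, ωT=1.060148, cosh=1.616601, sinh=1.270197; start (x,ẋ)=(0.052500, -0.138900) → end (x,ẋ)=(0.059200, 0.195613)
phase 2: p=0.2546, T=0.598, ωT=2.457242, cosh=5.879121, sinh=5.793450; start (x,ẋ)=(0.059200, 0.195613) → end (x,ẋ)=(-0.618385, -3.501636)

1 0.2580 0.0592 0.1956
2 0.8560 -0.6184 -3.5016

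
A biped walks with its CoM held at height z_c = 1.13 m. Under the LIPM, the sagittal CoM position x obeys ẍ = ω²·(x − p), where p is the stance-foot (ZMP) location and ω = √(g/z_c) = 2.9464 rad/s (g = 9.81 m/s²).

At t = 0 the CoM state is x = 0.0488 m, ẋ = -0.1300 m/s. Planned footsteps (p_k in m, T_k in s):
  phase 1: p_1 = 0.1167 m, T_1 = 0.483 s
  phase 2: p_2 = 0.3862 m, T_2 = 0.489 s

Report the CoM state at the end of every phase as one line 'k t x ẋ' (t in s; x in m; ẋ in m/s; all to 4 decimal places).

phase 1: p=0.1167, T=0.483, ωT=1.423111, cosh=2.195488, sinh=1.954524; start (x,ẋ)=(0.048800, -0.130000) → end (x,ẋ)=(-0.118610, -0.676437)
phase 2: p=0.3862, T=0.489, ωT=1.440790, cosh=2.230385, sinh=1.993645; start (x,ẋ)=(-0.118610, -0.676437) → end (x,ẋ)=(-1.197424, -4.474008)

1 0.4830 -0.1186 -0.6764
2 0.9720 -1.1974 -4.4740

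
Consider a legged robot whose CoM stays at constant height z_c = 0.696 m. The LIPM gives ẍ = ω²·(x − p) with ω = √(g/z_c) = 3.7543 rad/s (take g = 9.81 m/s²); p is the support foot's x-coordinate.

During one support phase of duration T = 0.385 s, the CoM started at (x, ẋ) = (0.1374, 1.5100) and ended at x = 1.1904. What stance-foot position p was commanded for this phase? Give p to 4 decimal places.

ωT = 3.7543·0.385 = 1.445406; cosh(ωT) = 2.239612, sinh(ωT) = 2.003961
x(T) = p + (x₀−p)·cosh(ωT) + (ẋ₀/ω)·sinh(ωT) ⇒ p·(1 − cosh) = x(T) − x₀·cosh − (ẋ₀/ω)·sinh
numerator   = 1.1904 − (0.1374)·2.239612 − (1.5100/3.7543)·2.003961 = 0.076673
denominator = 1 − 2.239612 = -1.239612
p = 0.076673 / -1.239612 = -0.0619

p = -0.0619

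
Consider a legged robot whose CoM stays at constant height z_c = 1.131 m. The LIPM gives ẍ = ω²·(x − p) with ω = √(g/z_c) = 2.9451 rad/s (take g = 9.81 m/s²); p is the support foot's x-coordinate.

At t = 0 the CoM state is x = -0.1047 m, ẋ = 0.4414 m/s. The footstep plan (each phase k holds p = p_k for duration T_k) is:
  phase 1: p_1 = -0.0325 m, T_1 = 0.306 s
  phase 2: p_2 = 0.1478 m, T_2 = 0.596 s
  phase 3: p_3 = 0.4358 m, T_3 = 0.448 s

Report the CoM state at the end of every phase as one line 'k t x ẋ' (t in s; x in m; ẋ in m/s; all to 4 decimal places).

1 0.3060 0.0181 0.4145
2 0.9020 0.1562 0.1624
3 1.3500 -0.0288 -1.1049

phase 1: p=-0.0325, T=0.306, ωT=0.901201, cosh=1.434320, sinh=1.028238; start (x,ẋ)=(-0.104700, 0.441400) → end (x,ẋ)=(0.018050, 0.414468)
phase 2: p=0.1478, T=0.596, ωT=1.755280, cosh=2.978962, sinh=2.806103; start (x,ẋ)=(0.018050, 0.414468) → end (x,ẋ)=(0.156188, 0.162401)
phase 3: p=0.4358, T=0.448, ωT=1.319405, cosh=2.004244, sinh=1.736950; start (x,ẋ)=(0.156188, 0.162401) → end (x,ẋ)=(-0.028831, -1.104863)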